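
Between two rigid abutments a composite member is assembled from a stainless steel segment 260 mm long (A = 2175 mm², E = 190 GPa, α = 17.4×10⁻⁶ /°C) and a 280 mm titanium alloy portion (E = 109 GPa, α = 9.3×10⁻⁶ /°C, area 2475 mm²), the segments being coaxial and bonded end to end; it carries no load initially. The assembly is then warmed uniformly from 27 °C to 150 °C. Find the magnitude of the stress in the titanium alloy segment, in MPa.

If the supports were absent, the total length change would be Σ αᵢΔT Lᵢ = 17.4×10⁻⁶×123×260 + 9.3×10⁻⁶×123×280 = 0.8767 mm.
The rigid supports impose zero overall length change; the single axial force P common to all segments must satisfy P Σ Lᵢ/(AᵢEᵢ) = δ_free.
The series flexibility is Σ Lᵢ/(AᵢEᵢ) = 260/(2175×190×10³) + 280/(2475×109×10³) = 1.667×10⁻⁶ mm/N.
P = 0.8767 / 1.667×10⁻⁶ = 525900 N = 525.9 kN, compressive.
σ_{titanium alloy} = P / A = 525900 / 2475 = 212.5 MPa.

σ ≈ 212 MPa (compressive)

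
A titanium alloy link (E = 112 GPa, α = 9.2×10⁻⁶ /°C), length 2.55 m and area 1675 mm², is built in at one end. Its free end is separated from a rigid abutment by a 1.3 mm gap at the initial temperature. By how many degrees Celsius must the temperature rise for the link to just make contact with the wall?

ΔT ≈ 55.4 °C

The gap closes when αΔT L = 1.3 mm, since the link is still unstressed at that instant.
So ΔT = g/(αL) = 1.3/(9.2×10⁻⁶ × 2550) = 55.41 °C.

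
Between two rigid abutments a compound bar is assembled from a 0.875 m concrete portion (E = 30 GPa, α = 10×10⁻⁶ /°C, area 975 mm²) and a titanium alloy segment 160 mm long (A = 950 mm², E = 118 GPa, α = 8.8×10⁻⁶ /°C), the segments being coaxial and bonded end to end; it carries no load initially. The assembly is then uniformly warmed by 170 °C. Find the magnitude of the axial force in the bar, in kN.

P ≈ 55.1 kN (compressive)

If the supports were absent, the total length change would be Σ αᵢΔT Lᵢ = 10×10⁻⁶×170×875 + 8.8×10⁻⁶×170×160 = 1.727 mm.
The rigid supports impose zero overall length change; the single axial force P common to all segments must satisfy P Σ Lᵢ/(AᵢEᵢ) = δ_free.
Σ Lᵢ/(AᵢEᵢ) = 875/(975×30×10³) + 160/(950×118×10³) = 3.134×10⁻⁵ mm/N.
So P = 1.727 / 3.134×10⁻⁵ = 55.1 kN, compressive.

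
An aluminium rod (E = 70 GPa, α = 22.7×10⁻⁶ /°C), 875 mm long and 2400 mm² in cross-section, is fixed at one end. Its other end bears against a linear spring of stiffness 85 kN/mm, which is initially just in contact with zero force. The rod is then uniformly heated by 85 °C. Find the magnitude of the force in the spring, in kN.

The unrestrained thermal change is αΔT L = 22.7×10⁻⁶ × 85 × 875 = 1.688 mm.
With a force P in the spring, the elastic change of the rod is PL/(AE) and that of the spring is P/k; compatibility requires their sum to equal δ_free.
So P = δ_free / [L/(AE) + 1/k] = 1.688 / [ 875/(2400×70×10³) + 1/(85×10³) ].
P = 1.688 / 1.697×10⁻⁵ = 99470 N.

P ≈ 99.5 kN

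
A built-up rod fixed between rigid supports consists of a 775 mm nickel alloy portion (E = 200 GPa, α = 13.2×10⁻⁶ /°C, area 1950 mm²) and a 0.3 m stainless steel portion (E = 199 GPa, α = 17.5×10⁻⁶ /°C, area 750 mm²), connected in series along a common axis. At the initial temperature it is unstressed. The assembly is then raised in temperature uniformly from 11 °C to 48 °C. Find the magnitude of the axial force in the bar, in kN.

Free thermal expansion of the whole bar: Σ αᵢΔT Lᵢ = 13.2×10⁻⁶×37×775 + 17.5×10⁻⁶×37×300 = 0.5728 mm.
The rigid supports impose zero overall length change; the single axial force P common to all segments must satisfy P Σ Lᵢ/(AᵢEᵢ) = δ_free.
Σ Lᵢ/(AᵢEᵢ) = 775/(1950×200×10³) + 300/(750×199×10³) = 3.997×10⁻⁶ mm/N.
So P = 0.5728 / 3.997×10⁻⁶ = 143.3 kN, compressive.

P ≈ 143 kN (compressive)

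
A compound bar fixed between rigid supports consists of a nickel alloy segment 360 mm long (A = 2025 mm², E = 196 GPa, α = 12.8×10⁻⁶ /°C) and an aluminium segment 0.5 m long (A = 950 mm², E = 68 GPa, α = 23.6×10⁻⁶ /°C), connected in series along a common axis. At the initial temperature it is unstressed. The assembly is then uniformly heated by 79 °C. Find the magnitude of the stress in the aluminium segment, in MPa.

With the walls removed the bar would change length by δ_free = Σ αᵢΔT Lᵢ = 12.8×10⁻⁶×79×360 + 23.6×10⁻⁶×79×500 = 1.296 mm.
Since the ends are fixed, an axial force P builds up, equal in every segment, with P · Σ Lᵢ/(AᵢEᵢ) = δ_free.
The series flexibility is Σ Lᵢ/(AᵢEᵢ) = 360/(2025×196×10³) + 500/(950×68×10³) = 8.647×10⁻⁶ mm/N.
Hence P = δ_free / Σ(L/AE) = 1.296/8.647×10⁻⁶ = 149.9 kN (compressive).
σ_{aluminium} = P / A = 149900 / 950 = 157.8 MPa.

σ ≈ 158 MPa (compressive)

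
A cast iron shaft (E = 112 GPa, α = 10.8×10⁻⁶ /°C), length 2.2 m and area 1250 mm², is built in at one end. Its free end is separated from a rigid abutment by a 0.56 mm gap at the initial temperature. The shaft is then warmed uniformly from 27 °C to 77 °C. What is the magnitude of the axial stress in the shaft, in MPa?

σ ≈ 32 MPa (compressive)

Free thermal elongation = αΔT L = 10.8×10⁻⁶ × 50 × 2200 = 1.188 mm.
This exceeds the 0.56 mm gap, so the wall pushes back. The portion of expansion that must be recovered elastically is δ_free − gap = 1.188 − 0.56 = 0.628 mm.
Compatibility: PL/(AE) = 0.628 mm, so σ = P/A = E × (0.628/2200) = 31.97 MPa.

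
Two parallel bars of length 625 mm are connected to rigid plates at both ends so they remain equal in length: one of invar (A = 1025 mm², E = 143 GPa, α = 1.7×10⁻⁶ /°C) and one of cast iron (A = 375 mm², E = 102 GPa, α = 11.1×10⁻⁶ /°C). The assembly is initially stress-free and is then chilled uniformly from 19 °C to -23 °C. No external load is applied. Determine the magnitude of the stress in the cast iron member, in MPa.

The cast iron has the larger α, so on cooling it would change length more than the invar if both were free. The rigid plates force a common final length, so the cast iron is put into tension and the invar into compression, with equal and opposite forces P (no external load).
Equating the net (thermal + elastic) strains gives |α₁ − α₂|·ΔT = P·[1/(A₁E₁) + 1/(A₂E₂)].
|α₁ − α₂|·ΔT = 9.4×10⁻⁶ × 42 = 0.0003948.
1/(A₁E₁) + 1/(A₂E₂) = 1/(1025×143×10³) + 1/(375×102×10³) = 3.297×10⁻⁸ N⁻¹.
P = 0.0003948 / 3.297×10⁻⁸ = 11980 N = 11.98 kN.
σ_{cast iron} = P/A₂ = 11980/375 = 31.94 MPa, tensile.

σ ≈ 31.9 MPa (tensile)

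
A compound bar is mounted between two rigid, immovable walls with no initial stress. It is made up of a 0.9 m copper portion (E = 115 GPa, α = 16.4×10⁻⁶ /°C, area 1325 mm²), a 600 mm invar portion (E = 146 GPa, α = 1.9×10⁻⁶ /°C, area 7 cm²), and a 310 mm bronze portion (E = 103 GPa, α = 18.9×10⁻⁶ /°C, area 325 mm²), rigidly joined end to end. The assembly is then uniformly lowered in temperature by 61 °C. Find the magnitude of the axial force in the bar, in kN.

If the supports were absent, the total length change would be Σ αᵢΔT Lᵢ = 16.4×10⁻⁶×61×900 + 1.9×10⁻⁶×61×600 + 18.9×10⁻⁶×61×310 = 1.327 mm.
Since the ends are fixed, an axial force P builds up, equal in every segment, with P · Σ Lᵢ/(AᵢEᵢ) = δ_free.
The series flexibility is Σ Lᵢ/(AᵢEᵢ) = 900/(1325×115×10³) + 600/(700×146×10³) + 310/(325×103×10³) = 2.104×10⁻⁵ mm/N.
P = 1.327 / 2.104×10⁻⁵ = 63090 N = 63.09 kN, tensile.

P ≈ 63.1 kN (tensile)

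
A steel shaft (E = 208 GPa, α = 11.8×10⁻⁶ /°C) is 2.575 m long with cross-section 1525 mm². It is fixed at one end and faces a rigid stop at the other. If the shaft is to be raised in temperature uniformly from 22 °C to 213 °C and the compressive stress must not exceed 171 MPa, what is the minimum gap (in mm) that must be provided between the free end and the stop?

g ≈ 3.69 mm

With no wall the shaft would lengthen by αΔT L = 11.8×10⁻⁶ × 191 × 2575 = 5.804 mm.
A stress of 171 MPa corresponds to the wall pushing the shaft back by σL/E = 171×2575/(208×10³) = 2.117 mm.
So the gap has to take up the difference, g_min = δ_free − σL/E = 5.804 − 2.117 = 3.687 mm.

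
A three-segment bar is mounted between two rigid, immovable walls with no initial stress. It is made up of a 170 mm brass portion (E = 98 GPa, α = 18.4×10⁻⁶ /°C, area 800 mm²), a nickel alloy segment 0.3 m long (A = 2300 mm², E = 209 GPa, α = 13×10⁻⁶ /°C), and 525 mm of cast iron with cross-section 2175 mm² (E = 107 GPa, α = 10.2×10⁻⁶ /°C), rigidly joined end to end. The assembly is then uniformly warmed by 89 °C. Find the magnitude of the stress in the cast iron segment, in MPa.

With the walls removed the bar would change length by δ_free = Σ αᵢΔT Lᵢ = 18.4×10⁻⁶×89×170 + 13×10⁻⁶×89×300 + 10.2×10⁻⁶×89×525 = 1.102 mm.
The rigid supports impose zero overall length change; the single axial force P common to all segments must satisfy P Σ Lᵢ/(AᵢEᵢ) = δ_free.
Σ Lᵢ/(AᵢEᵢ) = 170/(800×98×10³) + 300/(2300×209×10³) + 525/(2175×107×10³) = 5.048×10⁻⁶ mm/N.
P = 1.102 / 5.048×10⁻⁶ = 218300 N = 218.3 kN, compressive.
σ_{cast iron} = P / A = 218300 / 2175 = 100.4 MPa.

σ ≈ 100 MPa (compressive)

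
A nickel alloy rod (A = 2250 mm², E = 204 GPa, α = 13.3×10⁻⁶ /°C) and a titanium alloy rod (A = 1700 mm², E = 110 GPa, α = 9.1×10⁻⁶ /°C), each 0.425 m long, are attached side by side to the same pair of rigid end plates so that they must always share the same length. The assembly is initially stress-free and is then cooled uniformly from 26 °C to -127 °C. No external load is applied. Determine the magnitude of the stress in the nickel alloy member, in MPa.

Both members must finish at the same length. With the larger α, the nickel alloy tends to over-contract; the plates restrain it, putting the nickel alloy in tension and the titanium alloy in compression. With no external load the two internal forces are equal and opposite, magnitude P.
Compatibility of the two members (thermal + elastic change equal): (α₁ − α₂)ΔT = P·[1/(A₁E₁) + 1/(A₂E₂)].
|α₁ − α₂|·ΔT = 4.2×10⁻⁶ × 153 = 0.0006426.
1/(A₁E₁) + 1/(A₂E₂) = 1/(2250×204×10³) + 1/(1700×110×10³) = 7.526×10⁻⁹ N⁻¹.
P = 0.0006426 / 7.526×10⁻⁹ = 85380 N = 85.38 kN.
σ_{nickel alloy} = P/A₁ = 85380/2250 = 37.95 MPa, tensile.

σ ≈ 37.9 MPa (tensile)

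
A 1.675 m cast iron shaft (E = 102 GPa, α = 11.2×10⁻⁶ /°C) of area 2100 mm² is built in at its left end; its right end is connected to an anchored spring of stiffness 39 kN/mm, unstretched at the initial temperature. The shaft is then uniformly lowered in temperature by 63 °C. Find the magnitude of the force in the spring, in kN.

Free thermal contraction: δ_free = αΔT L = 11.2×10⁻⁶ × 63 × 1675 = 1.182 mm.
Let P be the tensile force in the spring. The shaft extends elastically by PL/(AE) and the spring stretches by P/k; together these equal δ_free.
So P = δ_free / [L/(AE) + 1/k] = 1.182 / [ 1675/(2100×102×10³) + 1/(39×10³) ].
P = 1.182 / 3.346×10⁻⁵ = 35320 N.

P ≈ 35.3 kN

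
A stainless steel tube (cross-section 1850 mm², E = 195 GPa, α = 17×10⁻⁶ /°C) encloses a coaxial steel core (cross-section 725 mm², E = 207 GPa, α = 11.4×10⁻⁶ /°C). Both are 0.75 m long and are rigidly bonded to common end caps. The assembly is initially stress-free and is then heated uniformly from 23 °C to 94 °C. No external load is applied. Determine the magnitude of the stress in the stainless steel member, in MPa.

Equilibrium of a rigid end plate with no external load gives equal and opposite internal forces ±P in the two members. Since α_{stainless steel} > α_{steel}, heating drives the stainless steel into compression and the steel into tension.
Setting the final lengths equal and cancelling L: (α₁ − α₂)ΔT = P/(A₁E₁) + P/(A₂E₂).
|α₁ − α₂|·ΔT = 5.6×10⁻⁶ × 71 = 0.0003976.
1/(A₁E₁) + 1/(A₂E₂) = 1/(1850×195×10³) + 1/(725×207×10³) = 9.435×10⁻⁹ N⁻¹.
P = 0.0003976 / 9.435×10⁻⁹ = 42140 N = 42.14 kN.
σ_{stainless steel} = P/A₁ = 42140/1850 = 22.78 MPa, compressive.

σ ≈ 22.8 MPa (compressive)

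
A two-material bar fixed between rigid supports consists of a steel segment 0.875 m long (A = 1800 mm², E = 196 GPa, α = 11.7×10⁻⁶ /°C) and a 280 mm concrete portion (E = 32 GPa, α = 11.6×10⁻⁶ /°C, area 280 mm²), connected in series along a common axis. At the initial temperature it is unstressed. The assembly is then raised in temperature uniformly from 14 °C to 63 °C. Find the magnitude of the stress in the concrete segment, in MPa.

With the walls removed the bar would change length by δ_free = Σ αᵢΔT Lᵢ = 11.7×10⁻⁶×49×875 + 11.6×10⁻⁶×49×280 = 0.6608 mm.
The walls prevent any net length change, so an axial force P (same in every segment) develops. Compatibility: P · Σ Lᵢ/(AᵢEᵢ) = δ_free.
The series flexibility is Σ Lᵢ/(AᵢEᵢ) = 875/(1800×196×10³) + 280/(280×32×10³) = 3.373×10⁻⁵ mm/N.
Hence P = δ_free / Σ(L/AE) = 0.6608/3.373×10⁻⁵ = 19.59 kN (compressive).
σ_{concrete} = P / A = 19590 / 280 = 69.97 MPa.

σ ≈ 70 MPa (compressive)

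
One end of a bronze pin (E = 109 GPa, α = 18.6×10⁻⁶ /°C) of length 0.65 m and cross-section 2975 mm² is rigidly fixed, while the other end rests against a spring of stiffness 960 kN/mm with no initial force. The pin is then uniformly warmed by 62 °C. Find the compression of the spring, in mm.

Free thermal expansion: δ_free = αΔT L = 18.6×10⁻⁶ × 62 × 650 = 0.7496 mm.
Let P be the compressive force at the spring. The pin shortens elastically by PL/(AE) and the spring compresses by P/k; together these equal δ_free.
So P = δ_free / [L/(AE) + 1/k] = 0.7496 / [ 650/(2975×109×10³) + 1/(960×10³) ].
P = 0.7496 / 3.046×10⁻⁶ = 246100 N.
Spring compression = P/k = 246100/(960×10³) = 0.2563 mm.

δ ≈ 0.256 mm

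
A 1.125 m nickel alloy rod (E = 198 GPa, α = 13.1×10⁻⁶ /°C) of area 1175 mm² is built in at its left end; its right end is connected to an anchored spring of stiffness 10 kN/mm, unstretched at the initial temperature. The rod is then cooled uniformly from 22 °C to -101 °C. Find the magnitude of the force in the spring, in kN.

Free thermal contraction: δ_free = αΔT L = 13.1×10⁻⁶ × 123 × 1125 = 1.813 mm.
Let P be the tensile force in the spring. The rod extends elastically by PL/(AE) and the spring stretches by P/k; together these equal δ_free.
So P = δ_free / [L/(AE) + 1/k] = 1.813 / [ 1125/(1175×198×10³) + 1/(10×10³) ].
P = 1.813 / 0.0001048 = 17290 N.

P ≈ 17.3 kN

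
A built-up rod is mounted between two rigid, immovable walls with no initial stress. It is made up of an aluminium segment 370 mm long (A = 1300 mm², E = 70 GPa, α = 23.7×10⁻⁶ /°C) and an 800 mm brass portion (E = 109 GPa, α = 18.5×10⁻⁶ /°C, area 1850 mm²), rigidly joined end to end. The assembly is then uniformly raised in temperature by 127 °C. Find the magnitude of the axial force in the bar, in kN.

With the walls removed the bar would change length by δ_free = Σ αᵢΔT Lᵢ = 23.7×10⁻⁶×127×370 + 18.5×10⁻⁶×127×800 = 2.993 mm.
The rigid supports impose zero overall length change; the single axial force P common to all segments must satisfy P Σ Lᵢ/(AᵢEᵢ) = δ_free.
The series flexibility is Σ Lᵢ/(AᵢEᵢ) = 370/(1300×70×10³) + 800/(1850×109×10³) = 8.033×10⁻⁶ mm/N.
So P = 2.993 / 8.033×10⁻⁶ = 372.6 kN, compressive.

P ≈ 373 kN (compressive)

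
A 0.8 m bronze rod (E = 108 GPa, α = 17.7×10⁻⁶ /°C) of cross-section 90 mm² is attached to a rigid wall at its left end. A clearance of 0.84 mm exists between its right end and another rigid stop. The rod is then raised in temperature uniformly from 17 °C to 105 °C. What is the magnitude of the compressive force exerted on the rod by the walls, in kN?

P ≈ 4.93 kN

If the wall were absent the rod would grow by αΔT L = 17.7×10⁻⁶ × 88 × 800 = 1.246 mm.
After closing the 0.84 mm clearance, 1.246 − 0.84 = 0.4061 mm of expansion remains to be suppressed by the wall.
Compatibility: PL/(AE) = 0.4061 mm, so σ = P/A = E × (0.4061/800) = 54.82 MPa.
Force on the wall = σA = 54.82 × 90 mm² = 4.934 kN.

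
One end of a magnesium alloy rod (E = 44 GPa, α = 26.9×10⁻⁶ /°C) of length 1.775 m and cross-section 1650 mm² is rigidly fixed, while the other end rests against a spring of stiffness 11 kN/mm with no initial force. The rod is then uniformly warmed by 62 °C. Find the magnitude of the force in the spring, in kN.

The unrestrained thermal change is αΔT L = 26.9×10⁻⁶ × 62 × 1775 = 2.96 mm.
Let P be the compressive force at the spring. The rod shortens elastically by PL/(AE) and the spring compresses by P/k; together these equal δ_free.
P [ L/(AE) + 1/k ] = δ_free → P [ 1775/(1650×44×10³) + 1/(11×10³) ] = 2.96.
P = 2.96 / 0.0001154 = 25660 N.

P ≈ 25.7 kN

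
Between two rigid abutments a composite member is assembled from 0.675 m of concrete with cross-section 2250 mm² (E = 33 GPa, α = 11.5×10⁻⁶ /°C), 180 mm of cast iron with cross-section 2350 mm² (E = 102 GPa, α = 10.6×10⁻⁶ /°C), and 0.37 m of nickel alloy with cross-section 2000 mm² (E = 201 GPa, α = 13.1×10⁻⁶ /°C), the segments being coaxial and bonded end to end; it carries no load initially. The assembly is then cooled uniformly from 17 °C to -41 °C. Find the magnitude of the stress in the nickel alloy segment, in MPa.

σ ≈ 39.1 MPa (tensile)

With the walls removed the bar would change length by δ_free = Σ αᵢΔT Lᵢ = 11.5×10⁻⁶×58×675 + 10.6×10⁻⁶×58×180 + 13.1×10⁻⁶×58×370 = 0.842 mm.
Since the ends are fixed, an axial force P builds up, equal in every segment, with P · Σ Lᵢ/(AᵢEᵢ) = δ_free.
The series flexibility is Σ Lᵢ/(AᵢEᵢ) = 675/(2250×33×10³) + 180/(2350×102×10³) + 370/(2000×201×10³) = 1.076×10⁻⁵ mm/N.
Hence P = δ_free / Σ(L/AE) = 0.842/1.076×10⁻⁵ = 78.24 kN (tensile).
σ_{nickel alloy} = P / A = 78240 / 2000 = 39.12 MPa.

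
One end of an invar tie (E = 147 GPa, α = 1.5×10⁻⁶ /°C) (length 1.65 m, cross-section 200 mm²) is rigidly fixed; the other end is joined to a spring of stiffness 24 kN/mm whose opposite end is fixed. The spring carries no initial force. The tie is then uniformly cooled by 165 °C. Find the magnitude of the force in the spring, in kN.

P ≈ 4.18 kN

If the spring were absent the tie would shorten by αΔT L = 1.5×10⁻⁶ × 165 × 1650 = 0.4084 mm.
With a force P in the spring, the elastic change of the tie is PL/(AE) and that of the spring is P/k; compatibility requires their sum to equal δ_free.
So P = δ_free / [L/(AE) + 1/k] = 0.4084 / [ 1650/(200×147×10³) + 1/(24×10³) ].
P = 0.4084 / 9.779×10⁻⁵ = 4176 N.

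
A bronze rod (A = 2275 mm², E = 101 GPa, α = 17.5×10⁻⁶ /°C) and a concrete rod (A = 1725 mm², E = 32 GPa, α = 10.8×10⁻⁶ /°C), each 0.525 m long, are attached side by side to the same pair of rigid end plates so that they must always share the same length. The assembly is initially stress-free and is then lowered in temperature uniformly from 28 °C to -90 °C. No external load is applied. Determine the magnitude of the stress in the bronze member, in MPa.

Both members must finish at the same length. With the larger α, the bronze tends to over-contract; the plates restrain it, putting the bronze in tension and the concrete in compression. With no external load the two internal forces are equal and opposite, magnitude P.
Equating the net (thermal + elastic) strains gives |α₁ − α₂|·ΔT = P·[1/(A₁E₁) + 1/(A₂E₂)].
|α₁ − α₂|·ΔT = 6.7×10⁻⁶ × 118 = 0.0007906.
1/(A₁E₁) + 1/(A₂E₂) = 1/(2275×101×10³) + 1/(1725×32×10³) = 2.247×10⁻⁸ N⁻¹.
So P = 0.0007906 / 2.247×10⁻⁸ = 35.19 kN.
σ_{bronze} = P/A₁ = 35190/2275 = 15.47 MPa, tensile.

σ ≈ 15.5 MPa (tensile)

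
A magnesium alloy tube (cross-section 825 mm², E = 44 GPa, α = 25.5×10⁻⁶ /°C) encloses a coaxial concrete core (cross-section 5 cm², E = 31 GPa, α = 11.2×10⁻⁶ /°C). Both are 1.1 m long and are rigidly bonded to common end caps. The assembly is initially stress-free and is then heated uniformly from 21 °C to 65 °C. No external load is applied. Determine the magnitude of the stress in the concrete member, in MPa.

Equilibrium of a rigid end plate with no external load gives equal and opposite internal forces ±P in the two members. Since α_{magnesium alloy} > α_{concrete}, heating drives the magnesium alloy into compression and the concrete into tension.
Equating the net (thermal + elastic) strains gives |α₁ − α₂|·ΔT = P·[1/(A₁E₁) + 1/(A₂E₂)].
|α₁ − α₂|·ΔT = 14.3×10⁻⁶ × 44 = 0.0006292.
1/(A₁E₁) + 1/(A₂E₂) = 1/(825×44×10³) + 1/(500×31×10³) = 9.206×10⁻⁸ N⁻¹.
P = 0.0006292 / 9.206×10⁻⁸ = 6834 N = 6.834 kN.
σ_{concrete} = P/A₂ = 6834/500 = 13.67 MPa, tensile.

σ ≈ 13.7 MPa (tensile)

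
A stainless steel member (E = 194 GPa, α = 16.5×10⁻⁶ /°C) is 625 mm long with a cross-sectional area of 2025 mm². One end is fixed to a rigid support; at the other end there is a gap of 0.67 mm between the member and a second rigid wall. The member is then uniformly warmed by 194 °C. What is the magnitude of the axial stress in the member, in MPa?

Unrestrained expansion: δ_free = αΔT L = 16.5×10⁻⁶ × 194 × 625 = 2.001 mm.
This exceeds the 0.67 mm gap, so the wall pushes back. The portion of expansion that must be recovered elastically is δ_free − gap = 2.001 − 0.67 = 1.331 mm.
So σ = E(δ_free − g)/L = 194×10³ × 1.331/625 = 413 MPa.

σ ≈ 413 MPa (compressive)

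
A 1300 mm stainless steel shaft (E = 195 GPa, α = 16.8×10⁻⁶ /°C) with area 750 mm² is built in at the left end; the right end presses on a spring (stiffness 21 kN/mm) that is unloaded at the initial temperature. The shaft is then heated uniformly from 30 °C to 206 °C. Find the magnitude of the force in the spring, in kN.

P ≈ 68 kN

Free thermal expansion: δ_free = αΔT L = 16.8×10⁻⁶ × 176 × 1300 = 3.844 mm.
Let P be the compressive force at the spring. The shaft shortens elastically by PL/(AE) and the spring compresses by P/k; together these equal δ_free.
P [ L/(AE) + 1/k ] = δ_free → P [ 1300/(750×195×10³) + 1/(21×10³) ] = 3.844.
P = 3.844 / 5.651×10⁻⁵ = 68020 N.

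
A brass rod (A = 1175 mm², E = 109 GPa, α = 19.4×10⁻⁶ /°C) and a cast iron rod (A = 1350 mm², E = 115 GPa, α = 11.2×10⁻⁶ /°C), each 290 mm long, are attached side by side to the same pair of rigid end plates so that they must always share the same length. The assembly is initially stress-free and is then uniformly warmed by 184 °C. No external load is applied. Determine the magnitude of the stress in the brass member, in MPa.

σ ≈ 90.1 MPa (compressive)

Both members must finish at the same length. With the larger α, the brass tends to over-expand; the plates restrain it, putting the brass in compression and the cast iron in tension. With no external load the two internal forces are equal and opposite, magnitude P.
Equating the net (thermal + elastic) strains gives |α₁ − α₂|·ΔT = P·[1/(A₁E₁) + 1/(A₂E₂)].
|α₁ − α₂|·ΔT = 8.2×10⁻⁶ × 184 = 0.001509.
1/(A₁E₁) + 1/(A₂E₂) = 1/(1175×109×10³) + 1/(1350×115×10³) = 1.425×10⁻⁸ N⁻¹.
So P = 0.001509 / 1.425×10⁻⁸ = 105.9 kN.
σ_{brass} = P/A₁ = 105900/1175 = 90.12 MPa, compressive.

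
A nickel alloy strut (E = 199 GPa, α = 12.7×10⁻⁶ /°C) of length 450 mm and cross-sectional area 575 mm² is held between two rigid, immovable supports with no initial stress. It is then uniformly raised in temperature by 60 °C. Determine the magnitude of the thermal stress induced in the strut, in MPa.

σ ≈ 152 MPa (compressive)

Because both ends are immovable the net strain is zero, and the suppressed thermal strain is αΔT = 12.7×10⁻⁶ × 60 = 762×10⁻⁶.
σ = EαΔT = 199×10³ × 12.7×10⁻⁶ × 60 = 151.6 MPa (compressive; the strut is trying to expand).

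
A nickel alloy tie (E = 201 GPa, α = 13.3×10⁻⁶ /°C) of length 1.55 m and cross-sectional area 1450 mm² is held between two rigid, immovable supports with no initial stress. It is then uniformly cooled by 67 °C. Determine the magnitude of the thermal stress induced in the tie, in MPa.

σ ≈ 179 MPa (tensile)

Because both ends are immovable the net strain is zero, and the suppressed thermal strain is αΔT = 13.3×10⁻⁶ × 67 = 891.1×10⁻⁶.
σ = EαΔT = 201×10³ × 13.3×10⁻⁶ × 67 = 179.1 MPa (tensile; the tie is trying to contract).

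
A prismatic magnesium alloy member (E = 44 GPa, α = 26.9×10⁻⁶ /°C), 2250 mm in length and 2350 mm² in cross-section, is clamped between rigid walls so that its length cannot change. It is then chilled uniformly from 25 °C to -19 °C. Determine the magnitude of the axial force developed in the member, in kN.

P ≈ 122 kN (tensile)

The ends cannot move, so σ = EαΔT = 44×10³ × 26.9×10⁻⁶ × 44 = 52.08 MPa.
P = AEαΔT = 2350 × 44×10³ × 26.9×10⁻⁶ × 44 = 122.4 kN (tensile).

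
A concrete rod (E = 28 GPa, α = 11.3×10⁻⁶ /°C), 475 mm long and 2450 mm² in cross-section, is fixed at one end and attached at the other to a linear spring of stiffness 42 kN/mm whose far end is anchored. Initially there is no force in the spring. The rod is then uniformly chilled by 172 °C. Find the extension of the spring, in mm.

δ ≈ 0.715 mm

If the spring were absent the rod would shorten by αΔT L = 11.3×10⁻⁶ × 172 × 475 = 0.9232 mm.
With a force P in the spring, the elastic change of the rod is PL/(AE) and that of the spring is P/k; compatibility requires their sum to equal δ_free.
P [ L/(AE) + 1/k ] = δ_free → P [ 475/(2450×28×10³) + 1/(42×10³) ] = 0.9232.
P = 0.9232 / 3.073×10⁻⁵ = 30040 N.
Spring extension = P/k = 30040/(42×10³) = 0.7152 mm.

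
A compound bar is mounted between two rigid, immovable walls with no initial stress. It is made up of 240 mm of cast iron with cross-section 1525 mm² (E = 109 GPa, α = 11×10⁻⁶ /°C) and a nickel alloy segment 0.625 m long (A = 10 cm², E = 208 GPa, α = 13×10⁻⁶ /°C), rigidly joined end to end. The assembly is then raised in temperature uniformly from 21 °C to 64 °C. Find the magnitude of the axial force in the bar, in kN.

P ≈ 104 kN (compressive)

If the supports were absent, the total length change would be Σ αᵢΔT Lᵢ = 11×10⁻⁶×43×240 + 13×10⁻⁶×43×625 = 0.4629 mm.
Since the ends are fixed, an axial force P builds up, equal in every segment, with P · Σ Lᵢ/(AᵢEᵢ) = δ_free.
Σ Lᵢ/(AᵢEᵢ) = 240/(1525×109×10³) + 625/(1000×208×10³) = 4.449×10⁻⁶ mm/N.
P = 0.4629 / 4.449×10⁻⁶ = 104100 N = 104.1 kN, compressive.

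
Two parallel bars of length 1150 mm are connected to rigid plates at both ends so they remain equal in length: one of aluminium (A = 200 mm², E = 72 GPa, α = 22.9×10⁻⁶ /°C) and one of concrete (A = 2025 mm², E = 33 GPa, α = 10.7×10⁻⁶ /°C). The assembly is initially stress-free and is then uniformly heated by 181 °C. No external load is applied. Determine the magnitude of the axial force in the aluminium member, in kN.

P ≈ 26.2 kN (compressive in the aluminium)

Equilibrium of a rigid end plate with no external load gives equal and opposite internal forces ±P in the two members. Since α_{aluminium} > α_{concrete}, heating drives the aluminium into compression and the concrete into tension.
Compatibility of the two members (thermal + elastic change equal): (α₁ − α₂)ΔT = P·[1/(A₁E₁) + 1/(A₂E₂)].
|α₁ − α₂|·ΔT = 12.2×10⁻⁶ × 181 = 0.002208.
1/(A₁E₁) + 1/(A₂E₂) = 1/(200×72×10³) + 1/(2025×33×10³) = 8.441×10⁻⁸ N⁻¹.
P = 0.002208 / 8.441×10⁻⁸ = 26160 N = 26.16 kN.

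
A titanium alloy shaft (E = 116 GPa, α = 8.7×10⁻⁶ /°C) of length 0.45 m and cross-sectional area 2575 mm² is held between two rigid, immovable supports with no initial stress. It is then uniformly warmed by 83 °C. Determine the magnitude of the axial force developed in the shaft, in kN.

P ≈ 216 kN (compressive)

The ends cannot move, so σ = EαΔT = 116×10³ × 8.7×10⁻⁶ × 83 = 83.76 MPa.
P = AEαΔT = 2575 × 116×10³ × 8.7×10⁻⁶ × 83 = 215.7 kN (compressive).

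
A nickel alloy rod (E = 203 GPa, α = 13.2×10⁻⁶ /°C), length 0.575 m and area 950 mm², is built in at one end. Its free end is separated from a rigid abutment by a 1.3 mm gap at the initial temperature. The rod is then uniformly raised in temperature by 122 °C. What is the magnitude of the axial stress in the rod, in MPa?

Free thermal elongation = αΔT L = 13.2×10⁻⁶ × 122 × 575 = 0.926 mm.
This is smaller than the 1.3 mm clearance, so the rod expands freely without reaching the stop — the stress is zero.

σ ≈ 0 MPa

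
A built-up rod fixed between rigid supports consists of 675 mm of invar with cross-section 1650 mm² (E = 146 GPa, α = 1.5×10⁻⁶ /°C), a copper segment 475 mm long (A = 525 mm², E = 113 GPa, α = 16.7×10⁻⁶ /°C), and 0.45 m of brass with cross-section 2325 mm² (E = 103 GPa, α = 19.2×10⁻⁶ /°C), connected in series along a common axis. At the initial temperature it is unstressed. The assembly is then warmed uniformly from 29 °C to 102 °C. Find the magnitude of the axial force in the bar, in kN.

If the supports were absent, the total length change would be Σ αᵢΔT Lᵢ = 1.5×10⁻⁶×73×675 + 16.7×10⁻⁶×73×475 + 19.2×10⁻⁶×73×450 = 1.284 mm.
The walls prevent any net length change, so an axial force P (same in every segment) develops. Compatibility: P · Σ Lᵢ/(AᵢEᵢ) = δ_free.
The series flexibility is Σ Lᵢ/(AᵢEᵢ) = 675/(1650×146×10³) + 475/(525×113×10³) + 450/(2325×103×10³) = 1.269×10⁻⁵ mm/N.
P = 1.284 / 1.269×10⁻⁵ = 101200 N = 101.2 kN, compressive.

P ≈ 101 kN (compressive)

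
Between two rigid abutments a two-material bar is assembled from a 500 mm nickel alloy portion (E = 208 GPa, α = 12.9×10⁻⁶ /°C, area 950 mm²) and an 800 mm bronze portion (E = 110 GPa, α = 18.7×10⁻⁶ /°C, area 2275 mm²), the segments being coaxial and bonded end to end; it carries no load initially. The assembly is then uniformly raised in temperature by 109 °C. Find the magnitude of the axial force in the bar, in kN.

If the supports were absent, the total length change would be Σ αᵢΔT Lᵢ = 12.9×10⁻⁶×109×500 + 18.7×10⁻⁶×109×800 = 2.334 mm.
The rigid supports impose zero overall length change; the single axial force P common to all segments must satisfy P Σ Lᵢ/(AᵢEᵢ) = δ_free.
The series flexibility is Σ Lᵢ/(AᵢEᵢ) = 500/(950×208×10³) + 800/(2275×110×10³) = 5.727×10⁻⁶ mm/N.
P = 2.334 / 5.727×10⁻⁶ = 407500 N = 407.5 kN, compressive.

P ≈ 407 kN (compressive)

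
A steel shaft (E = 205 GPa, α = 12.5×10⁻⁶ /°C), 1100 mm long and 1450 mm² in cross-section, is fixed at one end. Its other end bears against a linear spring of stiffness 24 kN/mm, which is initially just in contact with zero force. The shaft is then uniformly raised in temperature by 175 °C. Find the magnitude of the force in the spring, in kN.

Free thermal expansion: δ_free = αΔT L = 12.5×10⁻⁶ × 175 × 1100 = 2.406 mm.
With a force P in the spring, the elastic change of the shaft is PL/(AE) and that of the spring is P/k; compatibility requires their sum to equal δ_free.
So P = δ_free / [L/(AE) + 1/k] = 2.406 / [ 1100/(1450×205×10³) + 1/(24×10³) ].
P = 2.406 / 4.537×10⁻⁵ = 53040 N.

P ≈ 53 kN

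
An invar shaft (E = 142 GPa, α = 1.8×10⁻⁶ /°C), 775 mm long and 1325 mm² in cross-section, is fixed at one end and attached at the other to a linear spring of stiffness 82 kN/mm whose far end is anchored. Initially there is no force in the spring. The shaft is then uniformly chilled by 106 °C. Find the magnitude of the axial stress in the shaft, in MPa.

Free thermal contraction: δ_free = αΔT L = 1.8×10⁻⁶ × 106 × 775 = 0.1479 mm.
With a force P in the spring, the elastic change of the shaft is PL/(AE) and that of the spring is P/k; compatibility requires their sum to equal δ_free.
P [ L/(AE) + 1/k ] = δ_free → P [ 775/(1325×142×10³) + 1/(82×10³) ] = 0.1479.
P = 0.1479 / 1.631×10⁻⁵ = 9064 N.
σ = P/A = 9064/1325 = 6.841 MPa.

σ ≈ 6.84 MPa (tensile)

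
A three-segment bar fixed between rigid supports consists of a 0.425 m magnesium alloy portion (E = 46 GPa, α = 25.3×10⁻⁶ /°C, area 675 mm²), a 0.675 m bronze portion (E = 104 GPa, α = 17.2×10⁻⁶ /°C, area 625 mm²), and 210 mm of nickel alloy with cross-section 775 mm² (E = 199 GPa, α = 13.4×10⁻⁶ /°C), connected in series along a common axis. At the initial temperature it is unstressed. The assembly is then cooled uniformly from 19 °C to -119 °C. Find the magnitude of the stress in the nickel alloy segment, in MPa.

σ ≈ 176 MPa (tensile)

If the supports were absent, the total length change would be Σ αᵢΔT Lᵢ = 25.3×10⁻⁶×138×425 + 17.2×10⁻⁶×138×675 + 13.4×10⁻⁶×138×210 = 3.474 mm.
The walls prevent any net length change, so an axial force P (same in every segment) develops. Compatibility: P · Σ Lᵢ/(AᵢEᵢ) = δ_free.
The series flexibility is Σ Lᵢ/(AᵢEᵢ) = 425/(675×46×10³) + 675/(625×104×10³) + 210/(775×199×10³) = 2.543×10⁻⁵ mm/N.
So P = 3.474 / 2.543×10⁻⁵ = 136.6 kN, tensile.
σ_{nickel alloy} = P / A = 136600 / 775 = 176.3 MPa.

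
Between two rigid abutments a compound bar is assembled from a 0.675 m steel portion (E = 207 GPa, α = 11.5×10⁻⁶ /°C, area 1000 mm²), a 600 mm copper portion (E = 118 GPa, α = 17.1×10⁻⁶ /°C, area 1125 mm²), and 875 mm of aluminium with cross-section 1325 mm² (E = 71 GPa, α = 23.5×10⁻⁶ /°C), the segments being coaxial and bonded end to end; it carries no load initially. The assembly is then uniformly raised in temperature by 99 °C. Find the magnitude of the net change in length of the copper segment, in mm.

|ΔL| ≈ 0.005 mm

Free thermal expansion of the whole bar: Σ αᵢΔT Lᵢ = 11.5×10⁻⁶×99×675 + 17.1×10⁻⁶×99×600 + 23.5×10⁻⁶×99×875 = 3.82 mm.
The walls prevent any net length change, so an axial force P (same in every segment) develops. Compatibility: P · Σ Lᵢ/(AᵢEᵢ) = δ_free.
Σ Lᵢ/(AᵢEᵢ) = 675/(1000×207×10³) + 600/(1125×118×10³) + 875/(1325×71×10³) = 1.708×10⁻⁵ mm/N.
So P = 3.82 / 1.708×10⁻⁵ = 223.6 kN, compressive.
For the copper segment, free thermal change = 17.1×10⁻⁶×99×600 = 1.016 mm and elastic change from P = 223600×600/(1125×118×10³) = 1.011 mm; these oppose, so the net change is 0.005 mm (segment lengthens).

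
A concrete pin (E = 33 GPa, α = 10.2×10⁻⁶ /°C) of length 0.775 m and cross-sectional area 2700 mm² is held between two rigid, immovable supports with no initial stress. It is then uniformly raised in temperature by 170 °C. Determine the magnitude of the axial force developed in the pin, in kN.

P ≈ 154 kN (compressive)

Full restraint means ε = 0, so the stress is σ = EαΔT = 33×10³ × 10.2×10⁻⁶ × 170 = 57.22 MPa.
Axial force P = σA = 57.22 × 2700 = 154500 N = 154.5 kN, compressive.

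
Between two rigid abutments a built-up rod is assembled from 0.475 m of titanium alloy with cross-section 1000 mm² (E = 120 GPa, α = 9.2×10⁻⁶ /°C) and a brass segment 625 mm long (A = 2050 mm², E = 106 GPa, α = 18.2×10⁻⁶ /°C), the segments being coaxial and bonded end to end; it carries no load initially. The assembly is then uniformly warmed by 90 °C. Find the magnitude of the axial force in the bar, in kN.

P ≈ 207 kN (compressive)

If the supports were absent, the total length change would be Σ αᵢΔT Lᵢ = 9.2×10⁻⁶×90×475 + 18.2×10⁻⁶×90×625 = 1.417 mm.
Since the ends are fixed, an axial force P builds up, equal in every segment, with P · Σ Lᵢ/(AᵢEᵢ) = δ_free.
Σ Lᵢ/(AᵢEᵢ) = 475/(1000×120×10³) + 625/(2050×106×10³) = 6.835×10⁻⁶ mm/N.
Hence P = δ_free / Σ(L/AE) = 1.417/6.835×10⁻⁶ = 207.3 kN (compressive).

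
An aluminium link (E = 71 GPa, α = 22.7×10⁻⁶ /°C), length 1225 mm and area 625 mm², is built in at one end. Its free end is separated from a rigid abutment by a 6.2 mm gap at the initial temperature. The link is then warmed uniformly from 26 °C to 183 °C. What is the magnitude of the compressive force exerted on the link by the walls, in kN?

P ≈ 0 kN

Free thermal elongation = αΔT L = 22.7×10⁻⁶ × 157 × 1225 = 4.366 mm.
This is smaller than the 6.2 mm clearance, so the link expands freely without reaching the stop — the stress is zero.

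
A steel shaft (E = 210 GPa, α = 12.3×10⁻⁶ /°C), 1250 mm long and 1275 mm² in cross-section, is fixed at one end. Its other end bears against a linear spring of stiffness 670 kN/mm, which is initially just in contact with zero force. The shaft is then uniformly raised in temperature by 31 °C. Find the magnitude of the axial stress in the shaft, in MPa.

σ ≈ 60.7 MPa (compressive)

If the spring were absent the shaft would lengthen by αΔT L = 12.3×10⁻⁶ × 31 × 1250 = 0.4766 mm.
Let P be the compressive force at the spring. The shaft shortens elastically by PL/(AE) and the spring compresses by P/k; together these equal δ_free.
P [ L/(AE) + 1/k ] = δ_free → P [ 1250/(1275×210×10³) + 1/(670×10³) ] = 0.4766.
P = 0.4766 / 6.161×10⁻⁶ = 77360 N.
σ = P/A = 77360/1275 = 60.68 MPa.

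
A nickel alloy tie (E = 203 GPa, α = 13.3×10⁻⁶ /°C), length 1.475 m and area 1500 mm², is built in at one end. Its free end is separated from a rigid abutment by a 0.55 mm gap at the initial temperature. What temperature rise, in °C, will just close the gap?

ΔT ≈ 28 °C

The gap closes when αΔT L = 0.55 mm, since the tie is still unstressed at that instant.
ΔT = 0.55 / (13.3×10⁻⁶ × 1475) = 28.04 °C.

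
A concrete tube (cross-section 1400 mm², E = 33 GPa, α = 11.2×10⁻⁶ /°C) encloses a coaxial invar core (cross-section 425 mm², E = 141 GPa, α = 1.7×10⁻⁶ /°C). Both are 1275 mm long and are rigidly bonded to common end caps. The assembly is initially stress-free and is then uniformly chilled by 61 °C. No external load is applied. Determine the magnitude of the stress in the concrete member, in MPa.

σ ≈ 10.8 MPa (tensile)

Both members must finish at the same length. With the larger α, the concrete tends to over-contract; the plates restrain it, putting the concrete in tension and the invar in compression. With no external load the two internal forces are equal and opposite, magnitude P.
Setting the final lengths equal and cancelling L: (α₁ − α₂)ΔT = P/(A₁E₁) + P/(A₂E₂).
|α₁ − α₂|·ΔT = 9.5×10⁻⁶ × 61 = 0.0005795.
1/(A₁E₁) + 1/(A₂E₂) = 1/(1400×33×10³) + 1/(425×141×10³) = 3.833×10⁻⁸ N⁻¹.
P = 0.0005795 / 3.833×10⁻⁸ = 15120 N = 15.12 kN.
σ_{concrete} = P/A₁ = 15120/1400 = 10.8 MPa, tensile.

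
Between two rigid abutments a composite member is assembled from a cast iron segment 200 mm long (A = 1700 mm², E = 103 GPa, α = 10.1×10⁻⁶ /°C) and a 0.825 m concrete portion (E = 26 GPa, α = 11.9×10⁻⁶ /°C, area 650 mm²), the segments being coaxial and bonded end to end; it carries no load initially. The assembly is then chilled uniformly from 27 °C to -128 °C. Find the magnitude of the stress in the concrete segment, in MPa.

σ ≈ 56.5 MPa (tensile)

If the supports were absent, the total length change would be Σ αᵢΔT Lᵢ = 10.1×10⁻⁶×155×200 + 11.9×10⁻⁶×155×825 = 1.835 mm.
The walls prevent any net length change, so an axial force P (same in every segment) develops. Compatibility: P · Σ Lᵢ/(AᵢEᵢ) = δ_free.
The series flexibility is Σ Lᵢ/(AᵢEᵢ) = 200/(1700×103×10³) + 825/(650×26×10³) = 4.996×10⁻⁵ mm/N.
Hence P = δ_free / Σ(L/AE) = 1.835/4.996×10⁻⁵ = 36.73 kN (tensile).
σ_{concrete} = P / A = 36730 / 650 = 56.5 MPa.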